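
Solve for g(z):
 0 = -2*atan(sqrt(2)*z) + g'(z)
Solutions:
 g(z) = C1 + 2*z*atan(sqrt(2)*z) - sqrt(2)*log(2*z^2 + 1)/2


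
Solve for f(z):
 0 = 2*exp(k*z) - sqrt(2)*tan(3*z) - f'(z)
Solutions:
 f(z) = C1 + 2*Piecewise((exp(k*z)/k, Ne(k, 0)), (z, True)) + sqrt(2)*log(cos(3*z))/3


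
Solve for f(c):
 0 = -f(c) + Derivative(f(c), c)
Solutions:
 f(c) = C1*exp(c)


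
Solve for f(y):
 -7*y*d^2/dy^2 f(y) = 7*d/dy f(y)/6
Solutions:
 f(y) = C1 + C2*y^(5/6)


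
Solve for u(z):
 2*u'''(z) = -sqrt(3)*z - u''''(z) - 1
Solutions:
 u(z) = C1 + C2*z + C3*z^2 + C4*exp(-2*z) - sqrt(3)*z^4/48 + z^3*(-2 + sqrt(3))/24


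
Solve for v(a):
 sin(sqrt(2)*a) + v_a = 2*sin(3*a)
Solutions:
 v(a) = C1 - 2*cos(3*a)/3 + sqrt(2)*cos(sqrt(2)*a)/2


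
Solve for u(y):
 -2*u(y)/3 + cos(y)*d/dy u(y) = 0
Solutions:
 u(y) = C1*(sin(y) + 1)^(1/3)/(sin(y) - 1)^(1/3)


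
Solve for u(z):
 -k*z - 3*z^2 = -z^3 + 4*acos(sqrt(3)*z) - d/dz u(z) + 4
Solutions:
 u(z) = C1 + k*z^2/2 - z^4/4 + z^3 + 4*z*acos(sqrt(3)*z) + 4*z - 4*sqrt(3)*sqrt(1 - 3*z^2)/3


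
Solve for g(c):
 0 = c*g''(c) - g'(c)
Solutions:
 g(c) = C1 + C2*c^2


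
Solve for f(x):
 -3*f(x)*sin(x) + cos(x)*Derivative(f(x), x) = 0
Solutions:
 f(x) = C1/cos(x)^3


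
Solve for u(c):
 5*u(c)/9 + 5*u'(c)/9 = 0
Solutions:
 u(c) = C1*exp(-c)


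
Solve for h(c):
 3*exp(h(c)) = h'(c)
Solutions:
 h(c) = log(-1/(C1 + 3*c))


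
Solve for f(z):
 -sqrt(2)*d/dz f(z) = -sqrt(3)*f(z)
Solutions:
 f(z) = C1*exp(sqrt(6)*z/2)


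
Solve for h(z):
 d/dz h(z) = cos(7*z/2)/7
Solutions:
 h(z) = C1 + 2*sin(7*z/2)/49


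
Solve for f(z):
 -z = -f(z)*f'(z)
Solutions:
 f(z) = -sqrt(C1 + z^2)
 f(z) = sqrt(C1 + z^2)


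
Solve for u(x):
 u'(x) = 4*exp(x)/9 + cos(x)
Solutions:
 u(x) = C1 + 4*exp(x)/9 + sin(x)


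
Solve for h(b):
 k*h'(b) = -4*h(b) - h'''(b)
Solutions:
 h(b) = C1*exp(b*(2*k/((-3^(1/3) + 3^(5/6)*I)*(sqrt(3)*sqrt(k^3 + 108) + 18)^(1/3)) + 3^(1/3)*(sqrt(3)*sqrt(k^3 + 108) + 18)^(1/3)/6 - 3^(5/6)*I*(sqrt(3)*sqrt(k^3 + 108) + 18)^(1/3)/6)) + C2*exp(b*(-2*k/((3^(1/3) + 3^(5/6)*I)*(sqrt(3)*sqrt(k^3 + 108) + 18)^(1/3)) + 3^(1/3)*(sqrt(3)*sqrt(k^3 + 108) + 18)^(1/3)/6 + 3^(5/6)*I*(sqrt(3)*sqrt(k^3 + 108) + 18)^(1/3)/6)) + C3*exp(3^(1/3)*b*(3^(1/3)*k/(sqrt(3)*sqrt(k^3 + 108) + 18)^(1/3) - (sqrt(3)*sqrt(k^3 + 108) + 18)^(1/3))/3)


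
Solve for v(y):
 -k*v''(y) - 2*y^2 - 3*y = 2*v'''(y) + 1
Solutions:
 v(y) = C1 + C2*y + C3*exp(-k*y/2) - y^4/(6*k) + y^3*(-3 + 8/k)/(6*k) + y^2*(-1/2 + 3/k - 8/k^2)/k


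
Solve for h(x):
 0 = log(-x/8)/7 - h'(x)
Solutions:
 h(x) = C1 + x*log(-x)/7 + x*(-3*log(2) - 1)/7


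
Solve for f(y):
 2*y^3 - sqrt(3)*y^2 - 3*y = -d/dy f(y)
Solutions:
 f(y) = C1 - y^4/2 + sqrt(3)*y^3/3 + 3*y^2/2


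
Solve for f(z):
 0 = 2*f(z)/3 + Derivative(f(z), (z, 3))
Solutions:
 f(z) = C3*exp(-2^(1/3)*3^(2/3)*z/3) + (C1*sin(2^(1/3)*3^(1/6)*z/2) + C2*cos(2^(1/3)*3^(1/6)*z/2))*exp(2^(1/3)*3^(2/3)*z/6)


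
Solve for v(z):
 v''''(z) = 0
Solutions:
 v(z) = C1 + C2*z + C3*z^2 + C4*z^3


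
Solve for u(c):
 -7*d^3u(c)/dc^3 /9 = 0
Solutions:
 u(c) = C1 + C2*c + C3*c^2


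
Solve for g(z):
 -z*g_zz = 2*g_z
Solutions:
 g(z) = C1 + C2/z


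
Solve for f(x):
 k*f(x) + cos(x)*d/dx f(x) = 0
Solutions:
 f(x) = C1*exp(k*(log(sin(x) - 1) - log(sin(x) + 1))/2)


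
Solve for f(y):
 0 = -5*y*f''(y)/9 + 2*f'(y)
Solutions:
 f(y) = C1 + C2*y^(23/5)


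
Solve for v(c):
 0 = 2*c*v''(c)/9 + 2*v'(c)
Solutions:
 v(c) = C1 + C2/c^8


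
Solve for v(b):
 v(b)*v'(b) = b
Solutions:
 v(b) = -sqrt(C1 + b^2)
 v(b) = sqrt(C1 + b^2)


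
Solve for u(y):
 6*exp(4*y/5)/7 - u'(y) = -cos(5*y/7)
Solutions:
 u(y) = C1 + 15*exp(4*y/5)/14 + 7*sin(5*y/7)/5


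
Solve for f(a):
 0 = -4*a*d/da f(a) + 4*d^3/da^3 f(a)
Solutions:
 f(a) = C1 + Integral(C2*airyai(a) + C3*airybi(a), a)


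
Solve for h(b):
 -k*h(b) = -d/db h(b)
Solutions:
 h(b) = C1*exp(b*k)


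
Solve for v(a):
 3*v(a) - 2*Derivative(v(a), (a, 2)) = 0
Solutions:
 v(a) = C1*exp(-sqrt(6)*a/2) + C2*exp(sqrt(6)*a/2)


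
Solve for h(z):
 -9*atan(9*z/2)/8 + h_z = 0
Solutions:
 h(z) = C1 + 9*z*atan(9*z/2)/8 - log(81*z^2 + 4)/8


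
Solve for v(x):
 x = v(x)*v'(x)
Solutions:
 v(x) = -sqrt(C1 + x^2)
 v(x) = sqrt(C1 + x^2)


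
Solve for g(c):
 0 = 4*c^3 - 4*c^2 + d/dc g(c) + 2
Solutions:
 g(c) = C1 - c^4 + 4*c^3/3 - 2*c


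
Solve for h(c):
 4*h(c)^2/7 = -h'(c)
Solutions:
 h(c) = 7/(C1 + 4*c)


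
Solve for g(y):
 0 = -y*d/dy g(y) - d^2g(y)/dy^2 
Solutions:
 g(y) = C1 + C2*erf(sqrt(2)*y/2)


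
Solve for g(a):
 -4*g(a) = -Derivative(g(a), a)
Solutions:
 g(a) = C1*exp(4*a)


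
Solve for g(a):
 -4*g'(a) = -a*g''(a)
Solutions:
 g(a) = C1 + C2*a^5


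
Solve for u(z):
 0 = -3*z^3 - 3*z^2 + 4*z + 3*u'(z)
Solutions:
 u(z) = C1 + z^4/4 + z^3/3 - 2*z^2/3


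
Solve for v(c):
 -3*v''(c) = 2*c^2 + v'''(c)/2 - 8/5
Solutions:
 v(c) = C1 + C2*c + C3*exp(-6*c) - c^4/18 + c^3/27 + 67*c^2/270


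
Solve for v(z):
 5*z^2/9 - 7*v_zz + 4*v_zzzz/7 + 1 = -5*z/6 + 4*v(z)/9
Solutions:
 v(z) = C1*exp(-sqrt(6)*z*sqrt(147 + sqrt(22057))/12) + C2*exp(sqrt(6)*z*sqrt(147 + sqrt(22057))/12) + C3*sin(sqrt(6)*z*sqrt(-147 + sqrt(22057))/12) + C4*cos(sqrt(6)*z*sqrt(-147 + sqrt(22057))/12) + 5*z^2/4 + 15*z/8 - 297/8


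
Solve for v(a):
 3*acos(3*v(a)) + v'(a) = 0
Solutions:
 Integral(1/acos(3*_y), (_y, v(a))) = C1 - 3*a


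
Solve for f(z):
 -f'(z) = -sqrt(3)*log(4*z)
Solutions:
 f(z) = C1 + sqrt(3)*z*log(z) - sqrt(3)*z + 2*sqrt(3)*z*log(2)


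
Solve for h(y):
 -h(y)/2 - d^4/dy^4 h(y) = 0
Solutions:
 h(y) = (C1*sin(2^(1/4)*y/2) + C2*cos(2^(1/4)*y/2))*exp(-2^(1/4)*y/2) + (C3*sin(2^(1/4)*y/2) + C4*cos(2^(1/4)*y/2))*exp(2^(1/4)*y/2)


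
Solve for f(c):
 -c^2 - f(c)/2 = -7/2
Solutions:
 f(c) = 7 - 2*c^2


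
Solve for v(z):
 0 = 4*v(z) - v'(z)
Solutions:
 v(z) = C1*exp(4*z)


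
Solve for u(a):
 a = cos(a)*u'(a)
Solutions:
 u(a) = C1 + Integral(a/cos(a), a)


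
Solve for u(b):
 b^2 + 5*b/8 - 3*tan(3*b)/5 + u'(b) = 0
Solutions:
 u(b) = C1 - b^3/3 - 5*b^2/16 - log(cos(3*b))/5


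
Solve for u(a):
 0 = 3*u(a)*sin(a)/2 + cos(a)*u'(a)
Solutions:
 u(a) = C1*cos(a)^(3/2)


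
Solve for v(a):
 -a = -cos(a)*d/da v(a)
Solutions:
 v(a) = C1 + Integral(a/cos(a), a)


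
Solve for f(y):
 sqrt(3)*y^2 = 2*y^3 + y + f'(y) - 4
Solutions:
 f(y) = C1 - y^4/2 + sqrt(3)*y^3/3 - y^2/2 + 4*y


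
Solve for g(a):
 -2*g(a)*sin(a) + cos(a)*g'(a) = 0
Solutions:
 g(a) = C1/cos(a)^2


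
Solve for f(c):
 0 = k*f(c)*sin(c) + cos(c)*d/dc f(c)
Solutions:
 f(c) = C1*exp(k*log(cos(c)))


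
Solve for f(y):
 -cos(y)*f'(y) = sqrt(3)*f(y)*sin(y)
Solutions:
 f(y) = C1*cos(y)^(sqrt(3))


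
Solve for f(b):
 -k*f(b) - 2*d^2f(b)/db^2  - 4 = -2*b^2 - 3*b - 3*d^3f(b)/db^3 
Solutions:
 f(b) = C1*exp(b*(-2^(2/3)*(-243*k + sqrt((243*k + 16)^2 - 256) - 16)^(1/3) + 4 - 8*2^(1/3)/(-243*k + sqrt((243*k + 16)^2 - 256) - 16)^(1/3))/18) + C2*exp(b*(2^(2/3)*(-243*k + sqrt((243*k + 16)^2 - 256) - 16)^(1/3) - 2^(2/3)*sqrt(3)*I*(-243*k + sqrt((243*k + 16)^2 - 256) - 16)^(1/3) + 8 - 32*2^(1/3)/((-1 + sqrt(3)*I)*(-243*k + sqrt((243*k + 16)^2 - 256) - 16)^(1/3)))/36) + C3*exp(b*(2^(2/3)*(-243*k + sqrt((243*k + 16)^2 - 256) - 16)^(1/3) + 2^(2/3)*sqrt(3)*I*(-243*k + sqrt((243*k + 16)^2 - 256) - 16)^(1/3) + 8 + 32*2^(1/3)/((1 + sqrt(3)*I)*(-243*k + sqrt((243*k + 16)^2 - 256) - 16)^(1/3)))/36) + 2*b^2/k + 3*b/k - 4/k - 8/k^2


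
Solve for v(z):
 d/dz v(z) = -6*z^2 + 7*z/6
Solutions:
 v(z) = C1 - 2*z^3 + 7*z^2/12


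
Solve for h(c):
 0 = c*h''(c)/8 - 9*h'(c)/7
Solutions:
 h(c) = C1 + C2*c^(79/7)


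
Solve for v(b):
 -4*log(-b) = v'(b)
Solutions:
 v(b) = C1 - 4*b*log(-b) + 4*b


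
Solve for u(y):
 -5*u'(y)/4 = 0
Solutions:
 u(y) = C1


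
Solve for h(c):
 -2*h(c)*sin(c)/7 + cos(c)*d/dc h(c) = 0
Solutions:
 h(c) = C1/cos(c)^(2/7)


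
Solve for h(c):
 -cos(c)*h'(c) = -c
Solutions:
 h(c) = C1 + Integral(c/cos(c), c)


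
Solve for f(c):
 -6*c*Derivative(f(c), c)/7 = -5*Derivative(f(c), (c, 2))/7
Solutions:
 f(c) = C1 + C2*erfi(sqrt(15)*c/5)


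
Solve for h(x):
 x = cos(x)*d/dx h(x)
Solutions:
 h(x) = C1 + Integral(x/cos(x), x)


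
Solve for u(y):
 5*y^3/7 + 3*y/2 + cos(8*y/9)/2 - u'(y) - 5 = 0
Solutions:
 u(y) = C1 + 5*y^4/28 + 3*y^2/4 - 5*y + 9*sin(8*y/9)/16


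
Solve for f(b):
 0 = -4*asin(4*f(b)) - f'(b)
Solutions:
 Integral(1/asin(4*_y), (_y, f(b))) = C1 - 4*b


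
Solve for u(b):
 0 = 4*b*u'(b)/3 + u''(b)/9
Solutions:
 u(b) = C1 + C2*erf(sqrt(6)*b)


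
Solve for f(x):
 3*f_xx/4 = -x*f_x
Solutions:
 f(x) = C1 + C2*erf(sqrt(6)*x/3)


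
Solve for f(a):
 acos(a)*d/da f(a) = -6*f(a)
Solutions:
 f(a) = C1*exp(-6*Integral(1/acos(a), a))


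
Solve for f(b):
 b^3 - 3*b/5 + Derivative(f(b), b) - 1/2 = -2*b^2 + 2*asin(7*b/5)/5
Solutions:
 f(b) = C1 - b^4/4 - 2*b^3/3 + 3*b^2/10 + 2*b*asin(7*b/5)/5 + b/2 + 2*sqrt(25 - 49*b^2)/35


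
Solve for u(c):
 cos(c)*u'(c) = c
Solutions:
 u(c) = C1 + Integral(c/cos(c), c)


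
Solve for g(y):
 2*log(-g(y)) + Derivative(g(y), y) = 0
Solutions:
 -li(-g(y)) = C1 - 2*y


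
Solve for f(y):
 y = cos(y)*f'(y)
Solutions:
 f(y) = C1 + Integral(y/cos(y), y)


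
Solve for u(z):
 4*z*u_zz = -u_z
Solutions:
 u(z) = C1 + C2*z^(3/4)


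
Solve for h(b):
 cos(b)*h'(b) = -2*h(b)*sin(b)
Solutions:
 h(b) = C1*cos(b)^2


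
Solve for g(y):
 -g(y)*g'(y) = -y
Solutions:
 g(y) = -sqrt(C1 + y^2)
 g(y) = sqrt(C1 + y^2)


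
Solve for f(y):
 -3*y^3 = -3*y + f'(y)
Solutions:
 f(y) = C1 - 3*y^4/4 + 3*y^2/2


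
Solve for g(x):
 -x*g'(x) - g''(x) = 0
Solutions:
 g(x) = C1 + C2*erf(sqrt(2)*x/2)


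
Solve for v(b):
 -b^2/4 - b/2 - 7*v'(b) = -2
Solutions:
 v(b) = C1 - b^3/84 - b^2/28 + 2*b/7


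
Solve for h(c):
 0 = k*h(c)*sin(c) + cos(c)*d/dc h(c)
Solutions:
 h(c) = C1*exp(k*log(cos(c)))


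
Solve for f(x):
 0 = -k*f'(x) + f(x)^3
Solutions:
 f(x) = -sqrt(2)*sqrt(-k/(C1*k + x))/2
 f(x) = sqrt(2)*sqrt(-k/(C1*k + x))/2


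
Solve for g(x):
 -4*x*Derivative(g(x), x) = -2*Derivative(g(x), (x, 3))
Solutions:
 g(x) = C1 + Integral(C2*airyai(2^(1/3)*x) + C3*airybi(2^(1/3)*x), x)


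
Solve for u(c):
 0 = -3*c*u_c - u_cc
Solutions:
 u(c) = C1 + C2*erf(sqrt(6)*c/2)


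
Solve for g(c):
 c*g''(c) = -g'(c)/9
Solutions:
 g(c) = C1 + C2*c^(8/9)


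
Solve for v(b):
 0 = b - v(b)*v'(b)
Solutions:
 v(b) = -sqrt(C1 + b^2)
 v(b) = sqrt(C1 + b^2)


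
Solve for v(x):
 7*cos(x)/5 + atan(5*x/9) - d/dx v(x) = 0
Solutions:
 v(x) = C1 + x*atan(5*x/9) - 9*log(25*x^2 + 81)/10 + 7*sin(x)/5


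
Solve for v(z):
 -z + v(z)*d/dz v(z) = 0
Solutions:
 v(z) = -sqrt(C1 + z^2)
 v(z) = sqrt(C1 + z^2)


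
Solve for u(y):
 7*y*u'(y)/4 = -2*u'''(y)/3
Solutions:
 u(y) = C1 + Integral(C2*airyai(-21^(1/3)*y/2) + C3*airybi(-21^(1/3)*y/2), y)


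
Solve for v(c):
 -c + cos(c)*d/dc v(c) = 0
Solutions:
 v(c) = C1 + Integral(c/cos(c), c)


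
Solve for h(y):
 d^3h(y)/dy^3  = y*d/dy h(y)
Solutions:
 h(y) = C1 + Integral(C2*airyai(y) + C3*airybi(y), y)


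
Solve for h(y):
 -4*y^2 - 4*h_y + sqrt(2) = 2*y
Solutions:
 h(y) = C1 - y^3/3 - y^2/4 + sqrt(2)*y/4


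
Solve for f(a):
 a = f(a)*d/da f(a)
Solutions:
 f(a) = -sqrt(C1 + a^2)
 f(a) = sqrt(C1 + a^2)


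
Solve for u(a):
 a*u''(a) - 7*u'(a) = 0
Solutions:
 u(a) = C1 + C2*a^8


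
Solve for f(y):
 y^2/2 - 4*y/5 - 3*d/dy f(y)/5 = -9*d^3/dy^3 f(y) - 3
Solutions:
 f(y) = C1 + C2*exp(-sqrt(15)*y/15) + C3*exp(sqrt(15)*y/15) + 5*y^3/18 - 2*y^2/3 + 30*y


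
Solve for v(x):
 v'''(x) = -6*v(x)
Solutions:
 v(x) = C3*exp(-6^(1/3)*x) + (C1*sin(2^(1/3)*3^(5/6)*x/2) + C2*cos(2^(1/3)*3^(5/6)*x/2))*exp(6^(1/3)*x/2)


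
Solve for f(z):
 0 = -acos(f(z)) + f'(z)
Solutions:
 Integral(1/acos(_y), (_y, f(z))) = C1 + z


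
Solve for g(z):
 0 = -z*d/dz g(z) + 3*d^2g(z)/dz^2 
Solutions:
 g(z) = C1 + C2*erfi(sqrt(6)*z/6)


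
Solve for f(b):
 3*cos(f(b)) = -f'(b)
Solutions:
 f(b) = pi - asin((C1 + exp(6*b))/(C1 - exp(6*b)))
 f(b) = asin((C1 + exp(6*b))/(C1 - exp(6*b)))


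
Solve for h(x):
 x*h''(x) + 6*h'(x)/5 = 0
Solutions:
 h(x) = C1 + C2/x^(1/5)


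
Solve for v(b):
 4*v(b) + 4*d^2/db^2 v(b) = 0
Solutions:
 v(b) = C1*sin(b) + C2*cos(b)


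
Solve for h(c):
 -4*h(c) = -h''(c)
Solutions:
 h(c) = C1*exp(-2*c) + C2*exp(2*c)


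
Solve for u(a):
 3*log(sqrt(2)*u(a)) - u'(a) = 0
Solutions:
 -2*Integral(1/(2*log(_y) + log(2)), (_y, u(a)))/3 = C1 - a


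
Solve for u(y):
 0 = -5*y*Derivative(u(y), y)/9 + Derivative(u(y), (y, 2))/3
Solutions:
 u(y) = C1 + C2*erfi(sqrt(30)*y/6)


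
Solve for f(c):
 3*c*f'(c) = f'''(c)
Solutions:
 f(c) = C1 + Integral(C2*airyai(3^(1/3)*c) + C3*airybi(3^(1/3)*c), c)


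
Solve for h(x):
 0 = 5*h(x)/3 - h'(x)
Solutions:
 h(x) = C1*exp(5*x/3)


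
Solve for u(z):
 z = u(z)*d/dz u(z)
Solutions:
 u(z) = -sqrt(C1 + z^2)
 u(z) = sqrt(C1 + z^2)


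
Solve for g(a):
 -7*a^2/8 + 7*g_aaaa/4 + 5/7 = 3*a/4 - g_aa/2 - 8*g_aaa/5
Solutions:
 g(a) = C1 + C2*a + 7*a^4/48 - 97*a^3/60 + 12153*a^2/1400 + (C3*sin(sqrt(94)*a/35) + C4*cos(sqrt(94)*a/35))*exp(-16*a/35)


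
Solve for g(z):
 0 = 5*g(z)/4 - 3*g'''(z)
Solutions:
 g(z) = C3*exp(90^(1/3)*z/6) + (C1*sin(10^(1/3)*3^(1/6)*z/4) + C2*cos(10^(1/3)*3^(1/6)*z/4))*exp(-90^(1/3)*z/12)


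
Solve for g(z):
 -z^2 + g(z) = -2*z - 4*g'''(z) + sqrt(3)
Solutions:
 g(z) = C3*exp(-2^(1/3)*z/2) + z^2 - 2*z + (C1*sin(2^(1/3)*sqrt(3)*z/4) + C2*cos(2^(1/3)*sqrt(3)*z/4))*exp(2^(1/3)*z/4) + sqrt(3)


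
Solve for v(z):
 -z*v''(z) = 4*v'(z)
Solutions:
 v(z) = C1 + C2/z^3


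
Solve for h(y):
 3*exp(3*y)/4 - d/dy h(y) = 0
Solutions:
 h(y) = C1 + exp(3*y)/4


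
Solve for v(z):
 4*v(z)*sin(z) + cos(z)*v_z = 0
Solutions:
 v(z) = C1*cos(z)^4


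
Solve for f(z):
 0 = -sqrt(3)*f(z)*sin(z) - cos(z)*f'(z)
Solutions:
 f(z) = C1*cos(z)^(sqrt(3))


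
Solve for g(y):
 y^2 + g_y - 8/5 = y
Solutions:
 g(y) = C1 - y^3/3 + y^2/2 + 8*y/5


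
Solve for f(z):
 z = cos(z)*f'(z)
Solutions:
 f(z) = C1 + Integral(z/cos(z), z)


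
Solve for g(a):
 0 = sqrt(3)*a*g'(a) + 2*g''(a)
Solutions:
 g(a) = C1 + C2*erf(3^(1/4)*a/2)


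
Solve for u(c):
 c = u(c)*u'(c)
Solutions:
 u(c) = -sqrt(C1 + c^2)
 u(c) = sqrt(C1 + c^2)


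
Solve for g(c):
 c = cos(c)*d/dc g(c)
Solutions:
 g(c) = C1 + Integral(c/cos(c), c)


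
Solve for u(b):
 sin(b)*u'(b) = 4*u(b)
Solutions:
 u(b) = C1*(cos(b)^2 - 2*cos(b) + 1)/(cos(b)^2 + 2*cos(b) + 1)


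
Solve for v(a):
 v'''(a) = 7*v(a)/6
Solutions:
 v(a) = C3*exp(6^(2/3)*7^(1/3)*a/6) + (C1*sin(2^(2/3)*3^(1/6)*7^(1/3)*a/4) + C2*cos(2^(2/3)*3^(1/6)*7^(1/3)*a/4))*exp(-6^(2/3)*7^(1/3)*a/12)


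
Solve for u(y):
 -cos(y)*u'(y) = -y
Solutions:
 u(y) = C1 + Integral(y/cos(y), y)


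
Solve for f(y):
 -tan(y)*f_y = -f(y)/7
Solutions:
 f(y) = C1*sin(y)^(1/7)


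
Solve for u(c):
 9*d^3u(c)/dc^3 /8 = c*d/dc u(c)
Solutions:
 u(c) = C1 + Integral(C2*airyai(2*3^(1/3)*c/3) + C3*airybi(2*3^(1/3)*c/3), c)


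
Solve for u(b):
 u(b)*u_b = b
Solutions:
 u(b) = -sqrt(C1 + b^2)
 u(b) = sqrt(C1 + b^2)


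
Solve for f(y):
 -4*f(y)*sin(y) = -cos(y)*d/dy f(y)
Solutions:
 f(y) = C1/cos(y)^4


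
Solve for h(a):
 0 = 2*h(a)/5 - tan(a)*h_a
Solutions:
 h(a) = C1*sin(a)^(2/5)


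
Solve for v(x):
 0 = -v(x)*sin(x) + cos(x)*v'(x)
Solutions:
 v(x) = C1/cos(x)


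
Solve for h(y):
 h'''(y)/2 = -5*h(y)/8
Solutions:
 h(y) = C3*exp(-10^(1/3)*y/2) + (C1*sin(10^(1/3)*sqrt(3)*y/4) + C2*cos(10^(1/3)*sqrt(3)*y/4))*exp(10^(1/3)*y/4)


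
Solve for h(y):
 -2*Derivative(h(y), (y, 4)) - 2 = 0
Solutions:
 h(y) = C1 + C2*y + C3*y^2 + C4*y^3 - y^4/24


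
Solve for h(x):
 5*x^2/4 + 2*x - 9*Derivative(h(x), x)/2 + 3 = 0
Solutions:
 h(x) = C1 + 5*x^3/54 + 2*x^2/9 + 2*x/3


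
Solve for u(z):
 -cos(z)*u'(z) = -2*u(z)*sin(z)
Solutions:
 u(z) = C1/cos(z)^2


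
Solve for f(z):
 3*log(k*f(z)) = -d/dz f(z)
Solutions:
 li(k*f(z))/k = C1 - 3*z


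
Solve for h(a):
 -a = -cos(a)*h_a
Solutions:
 h(a) = C1 + Integral(a/cos(a), a)


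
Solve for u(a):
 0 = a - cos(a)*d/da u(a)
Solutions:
 u(a) = C1 + Integral(a/cos(a), a)


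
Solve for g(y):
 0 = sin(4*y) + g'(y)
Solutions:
 g(y) = C1 + cos(4*y)/4


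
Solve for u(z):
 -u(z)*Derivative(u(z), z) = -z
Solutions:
 u(z) = -sqrt(C1 + z^2)
 u(z) = sqrt(C1 + z^2)


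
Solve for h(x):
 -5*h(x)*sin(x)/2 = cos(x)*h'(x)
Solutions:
 h(x) = C1*cos(x)^(5/2)


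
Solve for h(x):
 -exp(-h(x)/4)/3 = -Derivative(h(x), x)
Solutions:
 h(x) = 4*log(C1 + x/12)


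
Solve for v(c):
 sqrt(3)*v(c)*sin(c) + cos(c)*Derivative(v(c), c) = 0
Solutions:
 v(c) = C1*cos(c)^(sqrt(3))


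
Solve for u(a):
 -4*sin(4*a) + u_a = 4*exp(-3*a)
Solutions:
 u(a) = C1 - cos(4*a) - 4*exp(-3*a)/3


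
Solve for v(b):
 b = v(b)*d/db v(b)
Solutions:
 v(b) = -sqrt(C1 + b^2)
 v(b) = sqrt(C1 + b^2)


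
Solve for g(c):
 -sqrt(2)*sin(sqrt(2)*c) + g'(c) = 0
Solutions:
 g(c) = C1 - cos(sqrt(2)*c)


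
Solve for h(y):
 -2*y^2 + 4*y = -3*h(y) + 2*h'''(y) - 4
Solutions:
 h(y) = C3*exp(2^(2/3)*3^(1/3)*y/2) + 2*y^2/3 - 4*y/3 + (C1*sin(2^(2/3)*3^(5/6)*y/4) + C2*cos(2^(2/3)*3^(5/6)*y/4))*exp(-2^(2/3)*3^(1/3)*y/4) - 4/3


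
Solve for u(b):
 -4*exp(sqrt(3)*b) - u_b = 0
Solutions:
 u(b) = C1 - 4*sqrt(3)*exp(sqrt(3)*b)/3


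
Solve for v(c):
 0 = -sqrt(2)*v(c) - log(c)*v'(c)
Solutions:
 v(c) = C1*exp(-sqrt(2)*li(c))


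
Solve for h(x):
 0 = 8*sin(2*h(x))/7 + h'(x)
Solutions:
 8*x/7 + log(cos(2*h(x)) - 1)/4 - log(cos(2*h(x)) + 1)/4 = C1


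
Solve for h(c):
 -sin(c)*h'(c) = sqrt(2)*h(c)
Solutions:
 h(c) = C1*(cos(c) + 1)^(sqrt(2)/2)/(cos(c) - 1)^(sqrt(2)/2)


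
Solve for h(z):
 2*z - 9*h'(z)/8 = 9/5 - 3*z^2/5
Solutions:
 h(z) = C1 + 8*z^3/45 + 8*z^2/9 - 8*z/5


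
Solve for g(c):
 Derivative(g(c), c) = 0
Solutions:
 g(c) = C1


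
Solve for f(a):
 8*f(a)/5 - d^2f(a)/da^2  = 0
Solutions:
 f(a) = C1*exp(-2*sqrt(10)*a/5) + C2*exp(2*sqrt(10)*a/5)


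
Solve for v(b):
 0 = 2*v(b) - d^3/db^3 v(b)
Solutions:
 v(b) = C3*exp(2^(1/3)*b) + (C1*sin(2^(1/3)*sqrt(3)*b/2) + C2*cos(2^(1/3)*sqrt(3)*b/2))*exp(-2^(1/3)*b/2)


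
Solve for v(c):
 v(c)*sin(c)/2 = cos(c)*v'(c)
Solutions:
 v(c) = C1/sqrt(cos(c))


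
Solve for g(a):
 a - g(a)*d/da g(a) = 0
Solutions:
 g(a) = -sqrt(C1 + a^2)
 g(a) = sqrt(C1 + a^2)


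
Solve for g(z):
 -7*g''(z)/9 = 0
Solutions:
 g(z) = C1 + C2*z


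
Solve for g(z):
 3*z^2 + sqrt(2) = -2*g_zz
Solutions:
 g(z) = C1 + C2*z - z^4/8 - sqrt(2)*z^2/4


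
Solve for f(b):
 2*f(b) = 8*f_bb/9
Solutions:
 f(b) = C1*exp(-3*b/2) + C2*exp(3*b/2)


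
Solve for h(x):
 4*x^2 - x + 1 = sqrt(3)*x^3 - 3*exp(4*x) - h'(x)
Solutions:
 h(x) = C1 + sqrt(3)*x^4/4 - 4*x^3/3 + x^2/2 - x - 3*exp(4*x)/4


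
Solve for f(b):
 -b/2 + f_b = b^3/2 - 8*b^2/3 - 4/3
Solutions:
 f(b) = C1 + b^4/8 - 8*b^3/9 + b^2/4 - 4*b/3


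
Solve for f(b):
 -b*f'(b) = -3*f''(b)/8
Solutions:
 f(b) = C1 + C2*erfi(2*sqrt(3)*b/3)


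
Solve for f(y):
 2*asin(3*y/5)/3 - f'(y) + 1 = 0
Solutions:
 f(y) = C1 + 2*y*asin(3*y/5)/3 + y + 2*sqrt(25 - 9*y^2)/9


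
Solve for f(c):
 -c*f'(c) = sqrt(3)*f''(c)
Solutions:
 f(c) = C1 + C2*erf(sqrt(2)*3^(3/4)*c/6)


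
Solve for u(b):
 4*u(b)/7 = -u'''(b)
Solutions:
 u(b) = C3*exp(-14^(2/3)*b/7) + (C1*sin(14^(2/3)*sqrt(3)*b/14) + C2*cos(14^(2/3)*sqrt(3)*b/14))*exp(14^(2/3)*b/14)


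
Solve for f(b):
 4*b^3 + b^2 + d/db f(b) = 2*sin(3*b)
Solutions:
 f(b) = C1 - b^4 - b^3/3 - 2*cos(3*b)/3


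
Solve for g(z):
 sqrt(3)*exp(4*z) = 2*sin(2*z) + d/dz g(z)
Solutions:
 g(z) = C1 + sqrt(3)*exp(4*z)/4 + cos(2*z)


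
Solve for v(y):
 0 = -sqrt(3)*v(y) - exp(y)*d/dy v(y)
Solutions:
 v(y) = C1*exp(sqrt(3)*exp(-y))


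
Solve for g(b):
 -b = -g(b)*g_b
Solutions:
 g(b) = -sqrt(C1 + b^2)
 g(b) = sqrt(C1 + b^2)


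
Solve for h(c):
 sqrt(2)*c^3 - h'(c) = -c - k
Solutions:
 h(c) = C1 + sqrt(2)*c^4/4 + c^2/2 + c*k


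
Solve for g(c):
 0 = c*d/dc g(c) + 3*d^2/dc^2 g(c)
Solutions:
 g(c) = C1 + C2*erf(sqrt(6)*c/6)


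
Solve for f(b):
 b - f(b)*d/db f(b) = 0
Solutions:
 f(b) = -sqrt(C1 + b^2)
 f(b) = sqrt(C1 + b^2)


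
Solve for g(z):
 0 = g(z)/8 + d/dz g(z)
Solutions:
 g(z) = C1*exp(-z/8)


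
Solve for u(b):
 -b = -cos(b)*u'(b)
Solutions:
 u(b) = C1 + Integral(b/cos(b), b)


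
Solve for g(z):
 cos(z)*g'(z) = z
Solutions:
 g(z) = C1 + Integral(z/cos(z), z)


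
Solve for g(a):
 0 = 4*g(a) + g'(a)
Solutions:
 g(a) = C1*exp(-4*a)


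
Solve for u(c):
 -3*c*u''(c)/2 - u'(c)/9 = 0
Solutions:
 u(c) = C1 + C2*c^(25/27)


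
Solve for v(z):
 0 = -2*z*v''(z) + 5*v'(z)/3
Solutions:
 v(z) = C1 + C2*z^(11/6)


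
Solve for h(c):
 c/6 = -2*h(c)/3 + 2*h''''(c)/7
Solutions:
 h(c) = C1*exp(-3^(3/4)*7^(1/4)*c/3) + C2*exp(3^(3/4)*7^(1/4)*c/3) + C3*sin(3^(3/4)*7^(1/4)*c/3) + C4*cos(3^(3/4)*7^(1/4)*c/3) - c/4


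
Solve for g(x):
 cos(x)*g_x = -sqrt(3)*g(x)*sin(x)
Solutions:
 g(x) = C1*cos(x)^(sqrt(3))


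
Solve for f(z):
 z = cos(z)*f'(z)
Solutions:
 f(z) = C1 + Integral(z/cos(z), z)


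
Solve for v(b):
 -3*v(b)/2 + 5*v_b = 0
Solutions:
 v(b) = C1*exp(3*b/10)


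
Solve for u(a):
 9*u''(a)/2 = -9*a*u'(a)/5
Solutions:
 u(a) = C1 + C2*erf(sqrt(5)*a/5)


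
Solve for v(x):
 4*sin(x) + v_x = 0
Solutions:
 v(x) = C1 + 4*cos(x)


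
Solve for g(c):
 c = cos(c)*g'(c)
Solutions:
 g(c) = C1 + Integral(c/cos(c), c)


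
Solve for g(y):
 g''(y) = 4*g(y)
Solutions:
 g(y) = C1*exp(-2*y) + C2*exp(2*y)


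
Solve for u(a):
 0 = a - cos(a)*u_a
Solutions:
 u(a) = C1 + Integral(a/cos(a), a)


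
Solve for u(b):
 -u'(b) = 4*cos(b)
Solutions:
 u(b) = C1 - 4*sin(b)


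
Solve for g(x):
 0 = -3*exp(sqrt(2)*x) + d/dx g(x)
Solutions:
 g(x) = C1 + 3*sqrt(2)*exp(sqrt(2)*x)/2


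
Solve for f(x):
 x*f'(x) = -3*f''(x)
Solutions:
 f(x) = C1 + C2*erf(sqrt(6)*x/6)


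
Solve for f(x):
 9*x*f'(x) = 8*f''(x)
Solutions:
 f(x) = C1 + C2*erfi(3*x/4)


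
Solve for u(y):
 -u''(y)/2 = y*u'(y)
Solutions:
 u(y) = C1 + C2*erf(y)


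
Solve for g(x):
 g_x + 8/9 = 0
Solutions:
 g(x) = C1 - 8*x/9


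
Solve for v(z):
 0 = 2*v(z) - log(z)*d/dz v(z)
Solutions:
 v(z) = C1*exp(2*li(z))


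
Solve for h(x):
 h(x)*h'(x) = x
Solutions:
 h(x) = -sqrt(C1 + x^2)
 h(x) = sqrt(C1 + x^2)


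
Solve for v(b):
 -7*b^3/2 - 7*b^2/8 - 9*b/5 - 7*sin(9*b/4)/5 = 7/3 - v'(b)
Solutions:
 v(b) = C1 + 7*b^4/8 + 7*b^3/24 + 9*b^2/10 + 7*b/3 - 28*cos(9*b/4)/45


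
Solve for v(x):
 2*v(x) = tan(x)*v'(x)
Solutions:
 v(x) = C1*sin(x)^2


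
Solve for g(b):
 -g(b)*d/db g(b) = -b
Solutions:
 g(b) = -sqrt(C1 + b^2)
 g(b) = sqrt(C1 + b^2)


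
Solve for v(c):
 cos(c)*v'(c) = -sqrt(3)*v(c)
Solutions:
 v(c) = C1*(sin(c) - 1)^(sqrt(3)/2)/(sin(c) + 1)^(sqrt(3)/2)


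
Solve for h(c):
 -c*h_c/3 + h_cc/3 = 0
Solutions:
 h(c) = C1 + C2*erfi(sqrt(2)*c/2)


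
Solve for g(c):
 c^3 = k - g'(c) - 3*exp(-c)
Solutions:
 g(c) = C1 - c^4/4 + c*k + 3*exp(-c)


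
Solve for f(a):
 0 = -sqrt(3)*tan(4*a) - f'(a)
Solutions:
 f(a) = C1 + sqrt(3)*log(cos(4*a))/4


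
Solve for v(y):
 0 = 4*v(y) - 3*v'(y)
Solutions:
 v(y) = C1*exp(4*y/3)


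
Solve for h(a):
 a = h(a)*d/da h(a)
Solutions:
 h(a) = -sqrt(C1 + a^2)
 h(a) = sqrt(C1 + a^2)


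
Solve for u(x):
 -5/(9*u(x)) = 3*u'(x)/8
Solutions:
 u(x) = -sqrt(C1 - 240*x)/9
 u(x) = sqrt(C1 - 240*x)/9


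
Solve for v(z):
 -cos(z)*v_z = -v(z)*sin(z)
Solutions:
 v(z) = C1/cos(z)


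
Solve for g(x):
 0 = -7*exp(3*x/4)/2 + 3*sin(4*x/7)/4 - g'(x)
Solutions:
 g(x) = C1 - 14*exp(3*x/4)/3 - 21*cos(4*x/7)/16


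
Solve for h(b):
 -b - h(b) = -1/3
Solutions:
 h(b) = 1/3 - b


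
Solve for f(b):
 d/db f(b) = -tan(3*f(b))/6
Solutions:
 f(b) = -asin(C1*exp(-b/2))/3 + pi/3
 f(b) = asin(C1*exp(-b/2))/3


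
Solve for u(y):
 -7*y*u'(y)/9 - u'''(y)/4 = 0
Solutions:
 u(y) = C1 + Integral(C2*airyai(-84^(1/3)*y/3) + C3*airybi(-84^(1/3)*y/3), y)


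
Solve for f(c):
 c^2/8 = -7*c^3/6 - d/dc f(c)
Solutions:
 f(c) = C1 - 7*c^4/24 - c^3/24


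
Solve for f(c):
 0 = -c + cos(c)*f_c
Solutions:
 f(c) = C1 + Integral(c/cos(c), c)


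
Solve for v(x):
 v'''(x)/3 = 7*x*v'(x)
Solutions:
 v(x) = C1 + Integral(C2*airyai(21^(1/3)*x) + C3*airybi(21^(1/3)*x), x)


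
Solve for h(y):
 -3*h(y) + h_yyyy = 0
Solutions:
 h(y) = C1*exp(-3^(1/4)*y) + C2*exp(3^(1/4)*y) + C3*sin(3^(1/4)*y) + C4*cos(3^(1/4)*y)


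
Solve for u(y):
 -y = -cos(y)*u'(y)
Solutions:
 u(y) = C1 + Integral(y/cos(y), y)


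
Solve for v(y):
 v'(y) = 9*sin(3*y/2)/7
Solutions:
 v(y) = C1 - 6*cos(3*y/2)/7


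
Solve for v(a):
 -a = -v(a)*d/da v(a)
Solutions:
 v(a) = -sqrt(C1 + a^2)
 v(a) = sqrt(C1 + a^2)


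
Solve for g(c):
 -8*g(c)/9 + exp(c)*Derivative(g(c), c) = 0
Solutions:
 g(c) = C1*exp(-8*exp(-c)/9)


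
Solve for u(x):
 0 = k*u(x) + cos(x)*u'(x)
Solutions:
 u(x) = C1*exp(k*(log(sin(x) - 1) - log(sin(x) + 1))/2)


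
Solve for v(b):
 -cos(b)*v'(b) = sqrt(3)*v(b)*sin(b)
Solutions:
 v(b) = C1*cos(b)^(sqrt(3))


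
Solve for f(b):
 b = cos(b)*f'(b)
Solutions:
 f(b) = C1 + Integral(b/cos(b), b)


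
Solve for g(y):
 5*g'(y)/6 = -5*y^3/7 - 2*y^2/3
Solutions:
 g(y) = C1 - 3*y^4/14 - 4*y^3/15


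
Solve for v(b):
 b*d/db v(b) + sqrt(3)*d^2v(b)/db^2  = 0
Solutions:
 v(b) = C1 + C2*erf(sqrt(2)*3^(3/4)*b/6)


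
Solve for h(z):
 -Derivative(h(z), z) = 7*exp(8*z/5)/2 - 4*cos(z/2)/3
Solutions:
 h(z) = C1 - 35*exp(8*z/5)/16 + 8*sin(z/2)/3


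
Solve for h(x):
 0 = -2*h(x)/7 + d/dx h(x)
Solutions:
 h(x) = C1*exp(2*x/7)


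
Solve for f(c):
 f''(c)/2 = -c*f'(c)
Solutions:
 f(c) = C1 + C2*erf(c)


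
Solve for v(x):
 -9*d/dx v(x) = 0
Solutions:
 v(x) = C1


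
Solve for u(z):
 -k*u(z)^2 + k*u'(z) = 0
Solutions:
 u(z) = -1/(C1 + z)


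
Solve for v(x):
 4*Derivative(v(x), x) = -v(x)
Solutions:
 v(x) = C1*exp(-x/4)


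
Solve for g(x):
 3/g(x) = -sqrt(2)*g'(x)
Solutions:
 g(x) = -sqrt(C1 - 3*sqrt(2)*x)
 g(x) = sqrt(C1 - 3*sqrt(2)*x)


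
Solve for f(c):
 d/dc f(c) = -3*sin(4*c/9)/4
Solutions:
 f(c) = C1 + 27*cos(4*c/9)/16


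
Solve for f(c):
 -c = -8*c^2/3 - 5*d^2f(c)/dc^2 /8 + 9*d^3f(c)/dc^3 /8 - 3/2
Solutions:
 f(c) = C1 + C2*c + C3*exp(5*c/9) - 16*c^4/45 - 172*c^3/75 - 1698*c^2/125


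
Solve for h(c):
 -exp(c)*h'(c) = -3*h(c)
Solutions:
 h(c) = C1*exp(-3*exp(-c))


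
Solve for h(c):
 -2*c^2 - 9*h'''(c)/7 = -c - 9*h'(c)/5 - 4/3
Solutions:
 h(c) = C1 + C2*exp(-sqrt(35)*c/5) + C3*exp(sqrt(35)*c/5) + 10*c^3/27 - 5*c^2/18 + 160*c/189


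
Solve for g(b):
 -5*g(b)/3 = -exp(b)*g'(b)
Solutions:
 g(b) = C1*exp(-5*exp(-b)/3)


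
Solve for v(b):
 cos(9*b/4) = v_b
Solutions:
 v(b) = C1 + 4*sin(9*b/4)/9


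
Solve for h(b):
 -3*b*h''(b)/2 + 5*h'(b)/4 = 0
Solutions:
 h(b) = C1 + C2*b^(11/6)


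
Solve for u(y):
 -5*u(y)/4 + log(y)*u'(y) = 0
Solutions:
 u(y) = C1*exp(5*li(y)/4)


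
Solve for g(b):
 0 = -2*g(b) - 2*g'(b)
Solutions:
 g(b) = C1*exp(-b)


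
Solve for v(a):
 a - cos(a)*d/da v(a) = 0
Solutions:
 v(a) = C1 + Integral(a/cos(a), a)


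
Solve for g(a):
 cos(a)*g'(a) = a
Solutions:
 g(a) = C1 + Integral(a/cos(a), a)


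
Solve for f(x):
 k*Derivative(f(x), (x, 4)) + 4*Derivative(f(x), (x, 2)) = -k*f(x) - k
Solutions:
 f(x) = C1*exp(-x*sqrt((-sqrt(4 - k^2) - 2)/k)) + C2*exp(x*sqrt((-sqrt(4 - k^2) - 2)/k)) + C3*exp(-x*sqrt((sqrt(4 - k^2) - 2)/k)) + C4*exp(x*sqrt((sqrt(4 - k^2) - 2)/k)) - 1


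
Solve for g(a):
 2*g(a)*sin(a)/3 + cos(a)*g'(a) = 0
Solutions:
 g(a) = C1*cos(a)^(2/3)


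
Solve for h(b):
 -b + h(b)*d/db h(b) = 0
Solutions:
 h(b) = -sqrt(C1 + b^2)
 h(b) = sqrt(C1 + b^2)


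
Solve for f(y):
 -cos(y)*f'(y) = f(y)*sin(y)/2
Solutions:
 f(y) = C1*sqrt(cos(y))


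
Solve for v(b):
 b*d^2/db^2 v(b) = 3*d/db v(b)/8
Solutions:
 v(b) = C1 + C2*b^(11/8)


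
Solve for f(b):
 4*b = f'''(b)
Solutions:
 f(b) = C1 + C2*b + C3*b^2 + b^4/6


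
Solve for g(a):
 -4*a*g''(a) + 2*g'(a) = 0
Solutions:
 g(a) = C1 + C2*a^(3/2)


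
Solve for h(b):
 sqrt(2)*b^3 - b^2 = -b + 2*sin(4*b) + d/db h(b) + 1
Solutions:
 h(b) = C1 + sqrt(2)*b^4/4 - b^3/3 + b^2/2 - b + cos(4*b)/2


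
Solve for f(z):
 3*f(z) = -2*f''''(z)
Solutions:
 f(z) = (C1*sin(6^(1/4)*z/2) + C2*cos(6^(1/4)*z/2))*exp(-6^(1/4)*z/2) + (C3*sin(6^(1/4)*z/2) + C4*cos(6^(1/4)*z/2))*exp(6^(1/4)*z/2)


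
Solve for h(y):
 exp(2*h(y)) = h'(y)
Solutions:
 h(y) = log(-sqrt(-1/(C1 + y))) - log(2)/2
 h(y) = log(-1/(C1 + y))/2 - log(2)/2


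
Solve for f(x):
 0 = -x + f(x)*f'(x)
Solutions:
 f(x) = -sqrt(C1 + x^2)
 f(x) = sqrt(C1 + x^2)


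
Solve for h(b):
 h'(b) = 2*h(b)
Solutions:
 h(b) = C1*exp(2*b)


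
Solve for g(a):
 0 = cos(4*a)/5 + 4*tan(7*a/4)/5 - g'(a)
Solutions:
 g(a) = C1 - 16*log(cos(7*a/4))/35 + sin(4*a)/20


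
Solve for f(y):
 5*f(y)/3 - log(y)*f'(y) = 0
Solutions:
 f(y) = C1*exp(5*li(y)/3)


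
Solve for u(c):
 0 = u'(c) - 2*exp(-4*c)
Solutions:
 u(c) = C1 - exp(-4*c)/2


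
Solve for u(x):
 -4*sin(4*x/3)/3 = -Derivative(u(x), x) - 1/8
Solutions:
 u(x) = C1 - x/8 - cos(4*x/3)


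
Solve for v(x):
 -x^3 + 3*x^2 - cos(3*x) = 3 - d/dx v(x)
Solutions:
 v(x) = C1 + x^4/4 - x^3 + 3*x + sin(3*x)/3


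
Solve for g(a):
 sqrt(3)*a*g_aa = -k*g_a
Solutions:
 g(a) = C1 + a^(-sqrt(3)*re(k)/3 + 1)*(C2*sin(sqrt(3)*log(a)*Abs(im(k))/3) + C3*cos(sqrt(3)*log(a)*im(k)/3))


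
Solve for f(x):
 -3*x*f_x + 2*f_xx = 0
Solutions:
 f(x) = C1 + C2*erfi(sqrt(3)*x/2)


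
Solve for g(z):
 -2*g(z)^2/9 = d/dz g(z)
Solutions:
 g(z) = 9/(C1 + 2*z)


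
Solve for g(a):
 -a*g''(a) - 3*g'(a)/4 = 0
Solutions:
 g(a) = C1 + C2*a^(1/4)


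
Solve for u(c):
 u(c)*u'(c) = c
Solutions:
 u(c) = -sqrt(C1 + c^2)
 u(c) = sqrt(C1 + c^2)


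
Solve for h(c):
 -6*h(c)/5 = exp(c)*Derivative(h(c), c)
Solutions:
 h(c) = C1*exp(6*exp(-c)/5)


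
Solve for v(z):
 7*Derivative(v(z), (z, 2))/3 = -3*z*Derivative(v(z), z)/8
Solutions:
 v(z) = C1 + C2*erf(3*sqrt(7)*z/28)


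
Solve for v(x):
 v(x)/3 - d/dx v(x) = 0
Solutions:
 v(x) = C1*exp(x/3)


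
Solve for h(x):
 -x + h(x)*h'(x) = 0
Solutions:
 h(x) = -sqrt(C1 + x^2)
 h(x) = sqrt(C1 + x^2)


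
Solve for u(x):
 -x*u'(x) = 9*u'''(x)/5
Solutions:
 u(x) = C1 + Integral(C2*airyai(-15^(1/3)*x/3) + C3*airybi(-15^(1/3)*x/3), x)


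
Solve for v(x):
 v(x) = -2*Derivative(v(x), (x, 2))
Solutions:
 v(x) = C1*sin(sqrt(2)*x/2) + C2*cos(sqrt(2)*x/2)


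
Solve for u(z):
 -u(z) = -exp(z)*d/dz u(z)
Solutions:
 u(z) = C1*exp(-exp(-z))


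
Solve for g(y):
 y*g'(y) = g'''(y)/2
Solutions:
 g(y) = C1 + Integral(C2*airyai(2^(1/3)*y) + C3*airybi(2^(1/3)*y), y)


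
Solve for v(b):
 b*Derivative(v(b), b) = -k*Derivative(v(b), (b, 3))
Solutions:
 v(b) = C1 + Integral(C2*airyai(b*(-1/k)^(1/3)) + C3*airybi(b*(-1/k)^(1/3)), b)


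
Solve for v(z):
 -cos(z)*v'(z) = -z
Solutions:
 v(z) = C1 + Integral(z/cos(z), z)


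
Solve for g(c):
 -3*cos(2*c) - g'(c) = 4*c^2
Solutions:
 g(c) = C1 - 4*c^3/3 - 3*sin(2*c)/2


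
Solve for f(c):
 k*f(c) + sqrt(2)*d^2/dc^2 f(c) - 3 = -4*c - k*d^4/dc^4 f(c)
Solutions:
 f(c) = C1*exp(-2^(3/4)*c*sqrt((-sqrt(1 - 2*k^2) - 1)/k)/2) + C2*exp(2^(3/4)*c*sqrt((-sqrt(1 - 2*k^2) - 1)/k)/2) + C3*exp(-2^(3/4)*c*sqrt((sqrt(1 - 2*k^2) - 1)/k)/2) + C4*exp(2^(3/4)*c*sqrt((sqrt(1 - 2*k^2) - 1)/k)/2) - 4*c/k + 3/k


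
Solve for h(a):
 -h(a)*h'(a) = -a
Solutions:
 h(a) = -sqrt(C1 + a^2)
 h(a) = sqrt(C1 + a^2)


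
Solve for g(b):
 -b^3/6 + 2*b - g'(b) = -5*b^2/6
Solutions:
 g(b) = C1 - b^4/24 + 5*b^3/18 + b^2


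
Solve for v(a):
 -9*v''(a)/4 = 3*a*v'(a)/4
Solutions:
 v(a) = C1 + C2*erf(sqrt(6)*a/6)


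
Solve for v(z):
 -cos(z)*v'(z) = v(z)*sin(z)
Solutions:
 v(z) = C1*cos(z)


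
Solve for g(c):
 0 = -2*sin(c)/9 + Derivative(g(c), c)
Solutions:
 g(c) = C1 - 2*cos(c)/9


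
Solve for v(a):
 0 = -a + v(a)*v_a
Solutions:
 v(a) = -sqrt(C1 + a^2)
 v(a) = sqrt(C1 + a^2)


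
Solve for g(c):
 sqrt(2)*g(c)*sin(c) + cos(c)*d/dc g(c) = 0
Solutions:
 g(c) = C1*cos(c)^(sqrt(2))


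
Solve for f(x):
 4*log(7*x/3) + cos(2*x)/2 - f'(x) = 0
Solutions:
 f(x) = C1 + 4*x*log(x) - 4*x*log(3) - 4*x + 4*x*log(7) + sin(2*x)/4


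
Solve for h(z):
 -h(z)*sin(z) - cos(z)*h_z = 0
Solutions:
 h(z) = C1*cos(z)


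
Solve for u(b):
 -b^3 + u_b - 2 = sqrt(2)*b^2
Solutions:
 u(b) = C1 + b^4/4 + sqrt(2)*b^3/3 + 2*b


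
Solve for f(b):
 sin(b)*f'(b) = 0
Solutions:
 f(b) = C1


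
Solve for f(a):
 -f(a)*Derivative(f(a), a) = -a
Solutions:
 f(a) = -sqrt(C1 + a^2)
 f(a) = sqrt(C1 + a^2)


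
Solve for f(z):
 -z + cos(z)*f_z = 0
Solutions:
 f(z) = C1 + Integral(z/cos(z), z)


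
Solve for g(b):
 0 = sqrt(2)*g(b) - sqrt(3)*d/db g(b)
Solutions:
 g(b) = C1*exp(sqrt(6)*b/3)


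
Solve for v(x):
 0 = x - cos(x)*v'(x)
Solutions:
 v(x) = C1 + Integral(x/cos(x), x)


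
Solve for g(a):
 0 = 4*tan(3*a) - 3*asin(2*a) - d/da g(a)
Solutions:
 g(a) = C1 - 3*a*asin(2*a) - 3*sqrt(1 - 4*a^2)/2 - 4*log(cos(3*a))/3


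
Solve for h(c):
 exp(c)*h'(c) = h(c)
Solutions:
 h(c) = C1*exp(-exp(-c))


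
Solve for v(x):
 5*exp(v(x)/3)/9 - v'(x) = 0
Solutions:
 v(x) = 3*log(-1/(C1 + 5*x)) + 9*log(3)


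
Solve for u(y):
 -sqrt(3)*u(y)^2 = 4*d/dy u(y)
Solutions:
 u(y) = 4/(C1 + sqrt(3)*y)


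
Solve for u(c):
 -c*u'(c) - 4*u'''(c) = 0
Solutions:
 u(c) = C1 + Integral(C2*airyai(-2^(1/3)*c/2) + C3*airybi(-2^(1/3)*c/2), c)


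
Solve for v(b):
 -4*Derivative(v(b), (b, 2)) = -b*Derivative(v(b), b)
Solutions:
 v(b) = C1 + C2*erfi(sqrt(2)*b/4)


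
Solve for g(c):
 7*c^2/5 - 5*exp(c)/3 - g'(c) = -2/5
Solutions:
 g(c) = C1 + 7*c^3/15 + 2*c/5 - 5*exp(c)/3


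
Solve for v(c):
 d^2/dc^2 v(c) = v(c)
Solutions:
 v(c) = C1*exp(-c) + C2*exp(c)


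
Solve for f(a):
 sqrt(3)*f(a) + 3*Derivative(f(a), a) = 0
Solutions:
 f(a) = C1*exp(-sqrt(3)*a/3)


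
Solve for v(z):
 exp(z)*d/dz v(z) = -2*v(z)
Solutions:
 v(z) = C1*exp(2*exp(-z))


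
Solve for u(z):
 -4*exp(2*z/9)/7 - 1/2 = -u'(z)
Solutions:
 u(z) = C1 + z/2 + 18*exp(2*z/9)/7


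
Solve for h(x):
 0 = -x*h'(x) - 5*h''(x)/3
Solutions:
 h(x) = C1 + C2*erf(sqrt(30)*x/10)


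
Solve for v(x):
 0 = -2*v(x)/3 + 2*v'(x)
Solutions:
 v(x) = C1*exp(x/3)


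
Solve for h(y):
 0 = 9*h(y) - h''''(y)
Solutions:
 h(y) = C1*exp(-sqrt(3)*y) + C2*exp(sqrt(3)*y) + C3*sin(sqrt(3)*y) + C4*cos(sqrt(3)*y)


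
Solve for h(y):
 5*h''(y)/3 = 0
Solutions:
 h(y) = C1 + C2*y


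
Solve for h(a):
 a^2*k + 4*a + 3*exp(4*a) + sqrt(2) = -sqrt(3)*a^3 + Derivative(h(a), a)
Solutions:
 h(a) = C1 + sqrt(3)*a^4/4 + a^3*k/3 + 2*a^2 + sqrt(2)*a + 3*exp(4*a)/4


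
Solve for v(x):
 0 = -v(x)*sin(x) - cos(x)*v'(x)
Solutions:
 v(x) = C1*cos(x)


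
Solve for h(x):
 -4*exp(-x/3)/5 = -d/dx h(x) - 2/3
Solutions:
 h(x) = C1 - 2*x/3 - 12*exp(-x/3)/5


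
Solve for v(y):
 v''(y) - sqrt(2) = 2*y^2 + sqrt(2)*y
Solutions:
 v(y) = C1 + C2*y + y^4/6 + sqrt(2)*y^3/6 + sqrt(2)*y^2/2


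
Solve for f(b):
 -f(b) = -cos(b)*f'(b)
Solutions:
 f(b) = C1*sqrt(sin(b) + 1)/sqrt(sin(b) - 1)


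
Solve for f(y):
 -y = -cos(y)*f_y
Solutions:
 f(y) = C1 + Integral(y/cos(y), y)


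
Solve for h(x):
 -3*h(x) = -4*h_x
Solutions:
 h(x) = C1*exp(3*x/4)


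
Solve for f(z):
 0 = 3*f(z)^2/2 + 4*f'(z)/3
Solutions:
 f(z) = 8/(C1 + 9*z)


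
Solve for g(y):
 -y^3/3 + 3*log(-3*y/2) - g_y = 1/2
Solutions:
 g(y) = C1 - y^4/12 + 3*y*log(-y) + y*(-7/2 - 3*log(2) + 3*log(3))


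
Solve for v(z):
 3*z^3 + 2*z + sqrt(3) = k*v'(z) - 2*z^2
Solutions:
 v(z) = C1 + 3*z^4/(4*k) + 2*z^3/(3*k) + z^2/k + sqrt(3)*z/k


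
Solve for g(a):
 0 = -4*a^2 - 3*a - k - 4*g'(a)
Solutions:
 g(a) = C1 - a^3/3 - 3*a^2/8 - a*k/4


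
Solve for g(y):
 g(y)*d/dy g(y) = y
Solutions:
 g(y) = -sqrt(C1 + y^2)
 g(y) = sqrt(C1 + y^2)


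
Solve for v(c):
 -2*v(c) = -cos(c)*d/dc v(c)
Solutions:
 v(c) = C1*(sin(c) + 1)/(sin(c) - 1)


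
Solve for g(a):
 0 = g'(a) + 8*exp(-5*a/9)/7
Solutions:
 g(a) = C1 + 72*exp(-5*a/9)/35


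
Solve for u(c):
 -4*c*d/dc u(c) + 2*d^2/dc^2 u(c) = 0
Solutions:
 u(c) = C1 + C2*erfi(c)


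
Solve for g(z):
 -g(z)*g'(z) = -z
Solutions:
 g(z) = -sqrt(C1 + z^2)
 g(z) = sqrt(C1 + z^2)


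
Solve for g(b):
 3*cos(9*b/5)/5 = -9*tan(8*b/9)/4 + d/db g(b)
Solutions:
 g(b) = C1 - 81*log(cos(8*b/9))/32 + sin(9*b/5)/3


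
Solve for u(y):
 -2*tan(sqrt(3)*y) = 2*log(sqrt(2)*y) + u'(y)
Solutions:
 u(y) = C1 - 2*y*log(y) - y*log(2) + 2*y + 2*sqrt(3)*log(cos(sqrt(3)*y))/3


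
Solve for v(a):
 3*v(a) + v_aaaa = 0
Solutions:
 v(a) = (C1*sin(sqrt(2)*3^(1/4)*a/2) + C2*cos(sqrt(2)*3^(1/4)*a/2))*exp(-sqrt(2)*3^(1/4)*a/2) + (C3*sin(sqrt(2)*3^(1/4)*a/2) + C4*cos(sqrt(2)*3^(1/4)*a/2))*exp(sqrt(2)*3^(1/4)*a/2)


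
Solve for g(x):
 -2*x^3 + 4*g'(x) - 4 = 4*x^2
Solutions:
 g(x) = C1 + x^4/8 + x^3/3 + x


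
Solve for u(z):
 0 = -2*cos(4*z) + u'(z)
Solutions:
 u(z) = C1 + sin(4*z)/2


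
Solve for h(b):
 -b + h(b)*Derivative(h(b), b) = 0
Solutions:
 h(b) = -sqrt(C1 + b^2)
 h(b) = sqrt(C1 + b^2)


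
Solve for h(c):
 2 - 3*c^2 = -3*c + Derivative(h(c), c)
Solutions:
 h(c) = C1 - c^3 + 3*c^2/2 + 2*c


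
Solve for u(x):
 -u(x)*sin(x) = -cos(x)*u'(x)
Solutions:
 u(x) = C1/cos(x)


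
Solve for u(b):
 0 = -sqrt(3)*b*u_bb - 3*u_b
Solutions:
 u(b) = C1 + C2*b^(1 - sqrt(3))


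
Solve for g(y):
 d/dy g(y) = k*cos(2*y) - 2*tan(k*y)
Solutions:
 g(y) = C1 + k*sin(2*y)/2 - 2*Piecewise((-log(cos(k*y))/k, Ne(k, 0)), (0, True))


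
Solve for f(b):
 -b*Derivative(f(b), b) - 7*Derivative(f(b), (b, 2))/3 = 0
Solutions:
 f(b) = C1 + C2*erf(sqrt(42)*b/14)


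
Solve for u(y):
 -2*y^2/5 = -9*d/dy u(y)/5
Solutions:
 u(y) = C1 + 2*y^3/27


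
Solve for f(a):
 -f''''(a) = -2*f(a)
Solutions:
 f(a) = C1*exp(-2^(1/4)*a) + C2*exp(2^(1/4)*a) + C3*sin(2^(1/4)*a) + C4*cos(2^(1/4)*a)


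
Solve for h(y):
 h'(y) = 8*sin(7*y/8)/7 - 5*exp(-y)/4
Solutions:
 h(y) = C1 - 64*cos(7*y/8)/49 + 5*exp(-y)/4


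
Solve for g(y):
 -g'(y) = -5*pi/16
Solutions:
 g(y) = C1 + 5*pi*y/16


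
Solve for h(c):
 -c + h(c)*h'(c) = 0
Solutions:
 h(c) = -sqrt(C1 + c^2)
 h(c) = sqrt(C1 + c^2)


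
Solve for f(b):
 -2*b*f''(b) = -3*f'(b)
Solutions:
 f(b) = C1 + C2*b^(5/2)
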